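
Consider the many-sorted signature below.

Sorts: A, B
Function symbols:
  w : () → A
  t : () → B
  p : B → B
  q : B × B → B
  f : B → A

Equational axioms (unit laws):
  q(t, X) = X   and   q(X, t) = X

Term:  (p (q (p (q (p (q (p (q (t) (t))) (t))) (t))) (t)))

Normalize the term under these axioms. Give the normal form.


normal form = (p (p (p (p (t)))))

1. (p (q (p (q (p (q (p (q (t) (t))) (t))) (t))) (t)))  →  (p (p (q (p (q (p (q (t) (t))) (t))) (t))))
2. (p (p (q (p (q (p (q (t) (t))) (t))) (t))))  →  (p (p (p (q (p (q (t) (t))) (t)))))
3. (p (p (p (q (p (q (t) (t))) (t)))))  →  (p (p (p (p (q (t) (t))))))
4. (p (p (p (p (q (t) (t))))))  →  (p (p (p (p (t)))))


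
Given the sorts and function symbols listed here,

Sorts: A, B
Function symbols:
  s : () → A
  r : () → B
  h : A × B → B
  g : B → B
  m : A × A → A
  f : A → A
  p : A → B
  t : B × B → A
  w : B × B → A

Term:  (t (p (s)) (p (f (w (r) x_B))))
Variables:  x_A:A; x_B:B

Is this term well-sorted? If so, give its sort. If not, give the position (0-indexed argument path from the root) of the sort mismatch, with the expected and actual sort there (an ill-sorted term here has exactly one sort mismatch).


well-sorted; sort = A

    (s) : A
  (p (s)) : B
        (r) : B
        x_B : B
      (w (r) x_B) : A
    (f (w (r) x_B)) : A
  (p (f (w (r) x_B))) : B
(t (p (s)) (p (f (w (r) x_B)))) : A


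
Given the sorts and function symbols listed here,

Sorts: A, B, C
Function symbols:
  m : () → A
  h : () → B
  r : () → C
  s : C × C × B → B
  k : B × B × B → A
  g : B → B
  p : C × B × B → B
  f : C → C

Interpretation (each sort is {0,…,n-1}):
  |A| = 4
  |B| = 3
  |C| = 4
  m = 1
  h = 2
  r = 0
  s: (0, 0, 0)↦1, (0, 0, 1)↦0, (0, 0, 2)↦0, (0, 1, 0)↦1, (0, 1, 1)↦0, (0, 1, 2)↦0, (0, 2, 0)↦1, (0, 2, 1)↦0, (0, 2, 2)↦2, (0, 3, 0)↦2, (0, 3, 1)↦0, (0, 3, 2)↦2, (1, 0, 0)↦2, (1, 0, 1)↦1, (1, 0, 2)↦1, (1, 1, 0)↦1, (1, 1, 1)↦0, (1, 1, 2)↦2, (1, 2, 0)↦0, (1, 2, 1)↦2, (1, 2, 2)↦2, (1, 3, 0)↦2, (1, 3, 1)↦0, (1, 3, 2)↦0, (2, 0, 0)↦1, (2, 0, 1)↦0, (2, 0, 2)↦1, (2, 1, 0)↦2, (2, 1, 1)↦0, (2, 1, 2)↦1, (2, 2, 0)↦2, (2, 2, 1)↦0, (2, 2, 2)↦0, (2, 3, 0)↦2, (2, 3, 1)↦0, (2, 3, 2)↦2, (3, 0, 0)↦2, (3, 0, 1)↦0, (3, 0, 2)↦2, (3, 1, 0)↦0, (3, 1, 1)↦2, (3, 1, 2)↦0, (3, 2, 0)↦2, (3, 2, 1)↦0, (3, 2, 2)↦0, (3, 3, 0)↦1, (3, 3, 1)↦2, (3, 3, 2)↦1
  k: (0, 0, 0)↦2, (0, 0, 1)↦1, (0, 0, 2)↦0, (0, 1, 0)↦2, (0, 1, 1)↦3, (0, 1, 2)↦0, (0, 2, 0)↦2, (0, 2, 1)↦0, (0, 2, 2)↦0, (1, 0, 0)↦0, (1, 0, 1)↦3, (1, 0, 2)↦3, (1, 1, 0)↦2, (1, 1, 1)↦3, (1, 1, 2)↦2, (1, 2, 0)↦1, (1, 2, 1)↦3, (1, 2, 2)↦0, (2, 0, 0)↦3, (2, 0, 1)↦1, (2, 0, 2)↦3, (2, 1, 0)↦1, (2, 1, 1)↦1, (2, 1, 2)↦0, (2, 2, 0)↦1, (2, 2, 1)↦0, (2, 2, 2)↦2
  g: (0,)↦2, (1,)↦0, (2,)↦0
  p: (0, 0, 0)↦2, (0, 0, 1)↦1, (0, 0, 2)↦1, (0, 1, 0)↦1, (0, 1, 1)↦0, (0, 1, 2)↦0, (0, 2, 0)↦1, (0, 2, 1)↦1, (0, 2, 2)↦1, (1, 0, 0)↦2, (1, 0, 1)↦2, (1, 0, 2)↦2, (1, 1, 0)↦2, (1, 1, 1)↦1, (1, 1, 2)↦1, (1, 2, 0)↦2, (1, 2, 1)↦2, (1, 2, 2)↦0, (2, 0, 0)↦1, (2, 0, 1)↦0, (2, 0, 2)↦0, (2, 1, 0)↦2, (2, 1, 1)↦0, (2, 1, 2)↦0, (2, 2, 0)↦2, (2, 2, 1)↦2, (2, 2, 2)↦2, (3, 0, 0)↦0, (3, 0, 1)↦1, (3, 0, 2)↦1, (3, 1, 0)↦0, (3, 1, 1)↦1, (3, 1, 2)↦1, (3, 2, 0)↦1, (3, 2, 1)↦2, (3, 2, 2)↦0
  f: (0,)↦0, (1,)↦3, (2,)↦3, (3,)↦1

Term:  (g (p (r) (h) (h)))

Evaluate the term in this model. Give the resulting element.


value = 0

  r = 0
  h = 2
  h = 2
  (p (r) (h) (h)) = p(0, 2, 2) = 1
  (g (p (r) (h) (h))) = g(1,) = 0


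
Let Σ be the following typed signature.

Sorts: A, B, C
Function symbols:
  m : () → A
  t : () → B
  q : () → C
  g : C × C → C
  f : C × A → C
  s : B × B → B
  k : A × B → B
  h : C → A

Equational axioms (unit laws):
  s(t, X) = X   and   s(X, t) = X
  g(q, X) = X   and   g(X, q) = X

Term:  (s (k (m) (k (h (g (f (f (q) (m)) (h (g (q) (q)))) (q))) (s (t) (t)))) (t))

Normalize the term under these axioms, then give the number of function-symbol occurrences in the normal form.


size = 11

1. (s (k (m) (k (h (g (f (f (q) (m)) (h (g (q) (q)))) (q))) (s (t) (t)))) (t))  →  (k (m) (k (h (g (f (f (q) (m)) (h (g (q) (q)))) (q))) (s (t) (t))))
2. (k (m) (k (h (g (f (f (q) (m)) (h (g (q) (q)))) (q))) (s (t) (t))))  →  (k (m) (k (h (f (f (q) (m)) (h (g (q) (q))))) (s (t) (t))))
3. (k (m) (k (h (f (f (q) (m)) (h (g (q) (q))))) (s (t) (t))))  →  (k (m) (k (h (f (f (q) (m)) (h (q)))) (s (t) (t))))
4. (k (m) (k (h (f (f (q) (m)) (h (q)))) (s (t) (t))))  →  (k (m) (k (h (f (f (q) (m)) (h (q)))) (t)))
normal form: (k (m) (k (h (f (f (q) (m)) (h (q)))) (t)))


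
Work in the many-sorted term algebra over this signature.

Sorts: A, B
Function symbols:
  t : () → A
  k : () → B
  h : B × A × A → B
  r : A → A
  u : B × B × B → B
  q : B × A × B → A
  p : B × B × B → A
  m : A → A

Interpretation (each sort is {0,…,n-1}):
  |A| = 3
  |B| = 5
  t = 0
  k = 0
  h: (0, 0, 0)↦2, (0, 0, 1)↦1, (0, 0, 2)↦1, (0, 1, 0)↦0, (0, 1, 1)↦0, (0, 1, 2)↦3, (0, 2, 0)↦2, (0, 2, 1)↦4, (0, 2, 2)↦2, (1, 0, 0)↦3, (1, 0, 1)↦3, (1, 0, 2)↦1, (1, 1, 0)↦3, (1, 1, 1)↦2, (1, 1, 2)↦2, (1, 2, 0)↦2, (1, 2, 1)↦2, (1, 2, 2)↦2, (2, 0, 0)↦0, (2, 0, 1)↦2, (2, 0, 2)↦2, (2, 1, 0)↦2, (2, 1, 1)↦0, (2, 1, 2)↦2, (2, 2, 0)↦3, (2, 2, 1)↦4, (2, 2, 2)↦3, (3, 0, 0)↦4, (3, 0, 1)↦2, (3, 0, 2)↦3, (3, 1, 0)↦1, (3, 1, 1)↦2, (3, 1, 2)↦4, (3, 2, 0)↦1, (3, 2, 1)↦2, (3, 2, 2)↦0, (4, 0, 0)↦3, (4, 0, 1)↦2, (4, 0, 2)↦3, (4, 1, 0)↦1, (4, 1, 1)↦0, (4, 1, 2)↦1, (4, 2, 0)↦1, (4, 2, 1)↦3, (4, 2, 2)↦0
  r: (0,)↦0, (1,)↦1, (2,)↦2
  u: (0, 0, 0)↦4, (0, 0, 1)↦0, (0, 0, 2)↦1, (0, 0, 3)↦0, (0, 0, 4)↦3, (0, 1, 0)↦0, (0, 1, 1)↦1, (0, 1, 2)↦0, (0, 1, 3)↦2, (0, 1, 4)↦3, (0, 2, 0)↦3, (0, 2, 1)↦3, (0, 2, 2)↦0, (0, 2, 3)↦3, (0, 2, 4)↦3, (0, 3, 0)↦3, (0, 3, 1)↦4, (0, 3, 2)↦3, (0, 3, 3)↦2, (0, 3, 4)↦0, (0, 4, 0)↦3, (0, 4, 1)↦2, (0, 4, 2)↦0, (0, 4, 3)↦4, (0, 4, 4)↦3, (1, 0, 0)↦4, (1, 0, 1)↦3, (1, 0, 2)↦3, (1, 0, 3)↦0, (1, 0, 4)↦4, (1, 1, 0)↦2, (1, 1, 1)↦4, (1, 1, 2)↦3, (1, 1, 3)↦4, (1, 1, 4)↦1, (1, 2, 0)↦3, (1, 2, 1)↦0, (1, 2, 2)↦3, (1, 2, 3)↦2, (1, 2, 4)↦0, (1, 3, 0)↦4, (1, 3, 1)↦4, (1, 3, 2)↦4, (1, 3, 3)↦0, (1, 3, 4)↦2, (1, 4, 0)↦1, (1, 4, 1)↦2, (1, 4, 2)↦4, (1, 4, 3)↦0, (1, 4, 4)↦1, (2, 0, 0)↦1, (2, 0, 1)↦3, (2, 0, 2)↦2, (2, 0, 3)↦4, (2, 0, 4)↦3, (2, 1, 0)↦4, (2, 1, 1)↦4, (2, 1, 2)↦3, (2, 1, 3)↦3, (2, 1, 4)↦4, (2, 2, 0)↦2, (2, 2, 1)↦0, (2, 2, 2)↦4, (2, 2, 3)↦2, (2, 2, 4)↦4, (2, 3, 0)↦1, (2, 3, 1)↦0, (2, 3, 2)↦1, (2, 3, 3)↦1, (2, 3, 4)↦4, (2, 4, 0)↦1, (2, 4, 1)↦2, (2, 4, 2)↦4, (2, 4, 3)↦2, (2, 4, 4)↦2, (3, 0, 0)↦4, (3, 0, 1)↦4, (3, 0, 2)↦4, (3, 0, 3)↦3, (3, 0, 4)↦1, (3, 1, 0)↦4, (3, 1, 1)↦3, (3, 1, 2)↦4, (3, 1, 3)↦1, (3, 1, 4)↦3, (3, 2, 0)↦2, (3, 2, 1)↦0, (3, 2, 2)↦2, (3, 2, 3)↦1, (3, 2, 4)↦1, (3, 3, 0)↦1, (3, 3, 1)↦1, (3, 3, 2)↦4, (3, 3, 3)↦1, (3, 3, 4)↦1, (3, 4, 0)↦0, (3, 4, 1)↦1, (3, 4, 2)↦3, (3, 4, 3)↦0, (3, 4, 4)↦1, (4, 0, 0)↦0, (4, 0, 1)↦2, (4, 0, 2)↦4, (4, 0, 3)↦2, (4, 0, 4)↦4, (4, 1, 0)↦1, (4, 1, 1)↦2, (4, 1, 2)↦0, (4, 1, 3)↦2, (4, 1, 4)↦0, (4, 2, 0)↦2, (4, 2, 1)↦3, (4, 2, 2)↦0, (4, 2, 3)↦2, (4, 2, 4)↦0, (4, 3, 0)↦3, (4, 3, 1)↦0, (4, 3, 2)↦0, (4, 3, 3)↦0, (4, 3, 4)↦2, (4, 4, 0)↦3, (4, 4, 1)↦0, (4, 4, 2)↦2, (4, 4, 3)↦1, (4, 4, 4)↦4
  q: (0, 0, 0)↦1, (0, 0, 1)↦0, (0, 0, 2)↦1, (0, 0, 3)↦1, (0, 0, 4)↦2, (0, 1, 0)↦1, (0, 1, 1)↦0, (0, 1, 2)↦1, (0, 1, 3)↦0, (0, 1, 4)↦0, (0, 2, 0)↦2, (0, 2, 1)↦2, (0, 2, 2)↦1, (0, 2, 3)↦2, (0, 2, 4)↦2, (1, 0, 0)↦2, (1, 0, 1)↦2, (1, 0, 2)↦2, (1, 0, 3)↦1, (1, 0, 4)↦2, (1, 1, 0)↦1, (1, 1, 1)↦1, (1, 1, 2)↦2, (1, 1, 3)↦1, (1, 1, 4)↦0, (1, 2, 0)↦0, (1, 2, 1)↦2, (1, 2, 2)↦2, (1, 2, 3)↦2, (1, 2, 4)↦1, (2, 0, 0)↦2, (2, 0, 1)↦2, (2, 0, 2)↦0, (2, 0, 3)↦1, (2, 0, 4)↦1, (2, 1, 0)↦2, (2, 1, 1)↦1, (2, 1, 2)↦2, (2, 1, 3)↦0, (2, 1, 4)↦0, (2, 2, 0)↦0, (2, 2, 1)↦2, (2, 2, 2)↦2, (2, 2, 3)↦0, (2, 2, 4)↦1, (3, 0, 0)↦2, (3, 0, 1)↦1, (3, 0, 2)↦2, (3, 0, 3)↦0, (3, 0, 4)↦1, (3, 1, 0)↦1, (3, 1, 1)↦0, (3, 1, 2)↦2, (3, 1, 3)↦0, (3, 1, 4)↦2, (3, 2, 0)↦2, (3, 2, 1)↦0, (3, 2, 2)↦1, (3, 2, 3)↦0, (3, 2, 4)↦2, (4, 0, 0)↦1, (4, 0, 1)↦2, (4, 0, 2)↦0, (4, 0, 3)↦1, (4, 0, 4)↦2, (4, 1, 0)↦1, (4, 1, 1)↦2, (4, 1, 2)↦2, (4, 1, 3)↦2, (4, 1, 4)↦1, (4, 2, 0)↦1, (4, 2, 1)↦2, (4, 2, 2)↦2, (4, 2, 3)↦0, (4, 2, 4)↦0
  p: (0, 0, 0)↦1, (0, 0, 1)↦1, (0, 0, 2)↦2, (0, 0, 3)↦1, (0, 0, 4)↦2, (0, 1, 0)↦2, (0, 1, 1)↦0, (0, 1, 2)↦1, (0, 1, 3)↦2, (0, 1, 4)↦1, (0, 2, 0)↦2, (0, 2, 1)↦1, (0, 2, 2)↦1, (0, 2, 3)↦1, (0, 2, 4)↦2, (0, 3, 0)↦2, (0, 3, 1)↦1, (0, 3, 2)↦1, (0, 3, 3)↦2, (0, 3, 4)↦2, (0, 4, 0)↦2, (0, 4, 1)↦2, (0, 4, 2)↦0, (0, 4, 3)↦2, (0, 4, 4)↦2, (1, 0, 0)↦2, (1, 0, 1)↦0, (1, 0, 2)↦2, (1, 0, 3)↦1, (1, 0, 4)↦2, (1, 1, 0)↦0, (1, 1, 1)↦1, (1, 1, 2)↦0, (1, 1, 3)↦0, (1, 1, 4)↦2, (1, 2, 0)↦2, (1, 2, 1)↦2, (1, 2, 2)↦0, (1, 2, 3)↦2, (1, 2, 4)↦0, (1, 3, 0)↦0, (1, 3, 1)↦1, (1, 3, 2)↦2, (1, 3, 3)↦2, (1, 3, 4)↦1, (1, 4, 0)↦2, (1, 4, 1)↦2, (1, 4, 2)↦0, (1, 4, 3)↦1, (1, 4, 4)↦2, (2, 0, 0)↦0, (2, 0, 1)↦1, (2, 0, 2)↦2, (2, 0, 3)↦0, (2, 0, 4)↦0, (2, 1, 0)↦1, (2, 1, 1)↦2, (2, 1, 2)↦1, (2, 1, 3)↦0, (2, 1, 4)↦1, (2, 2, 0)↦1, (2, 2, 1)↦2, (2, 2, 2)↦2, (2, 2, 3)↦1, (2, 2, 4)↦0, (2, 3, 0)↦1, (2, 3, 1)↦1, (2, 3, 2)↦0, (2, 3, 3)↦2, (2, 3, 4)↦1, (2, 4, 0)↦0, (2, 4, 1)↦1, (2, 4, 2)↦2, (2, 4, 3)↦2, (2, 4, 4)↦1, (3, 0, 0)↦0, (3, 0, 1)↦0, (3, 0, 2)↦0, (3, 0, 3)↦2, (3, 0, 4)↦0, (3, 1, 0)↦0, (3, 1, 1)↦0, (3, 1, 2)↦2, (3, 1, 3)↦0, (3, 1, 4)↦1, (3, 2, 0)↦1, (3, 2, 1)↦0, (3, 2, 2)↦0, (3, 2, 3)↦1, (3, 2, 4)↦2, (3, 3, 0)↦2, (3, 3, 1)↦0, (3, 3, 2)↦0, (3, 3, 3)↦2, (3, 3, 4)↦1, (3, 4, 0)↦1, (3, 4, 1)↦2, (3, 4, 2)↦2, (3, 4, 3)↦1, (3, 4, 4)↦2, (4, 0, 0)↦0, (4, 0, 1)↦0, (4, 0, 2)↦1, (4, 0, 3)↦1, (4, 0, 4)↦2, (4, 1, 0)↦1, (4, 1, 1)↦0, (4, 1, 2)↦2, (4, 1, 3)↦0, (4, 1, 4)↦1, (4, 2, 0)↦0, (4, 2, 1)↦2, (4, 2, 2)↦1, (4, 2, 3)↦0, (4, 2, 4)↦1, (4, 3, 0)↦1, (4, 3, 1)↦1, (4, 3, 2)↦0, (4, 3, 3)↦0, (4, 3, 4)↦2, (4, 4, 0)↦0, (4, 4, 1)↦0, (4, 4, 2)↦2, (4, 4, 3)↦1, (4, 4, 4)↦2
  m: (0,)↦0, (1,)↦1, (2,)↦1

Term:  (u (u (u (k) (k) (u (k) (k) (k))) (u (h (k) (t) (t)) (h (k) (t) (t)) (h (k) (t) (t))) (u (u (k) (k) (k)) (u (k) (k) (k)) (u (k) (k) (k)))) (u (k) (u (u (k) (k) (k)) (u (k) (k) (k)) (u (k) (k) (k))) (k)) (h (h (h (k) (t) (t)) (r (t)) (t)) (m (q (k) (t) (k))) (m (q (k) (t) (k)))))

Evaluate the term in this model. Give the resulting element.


  k = 0
  k = 0
  k = 0
  k = 0
  k = 0
  (u (k) (k) (k)) = u(0, 0, 0) = 4
  (u (k) (k) (u (k) (k) (k))) = u(0, 0, 4) = 3
  k = 0
  t = 0
  t = 0
  (h (k) (t) (t)) = h(0, 0, 0) = 2
  k = 0
  t = 0
  t = 0
  (h (k) (t) (t)) = h(0, 0, 0) = 2
  k = 0
  t = 0
  t = 0
  (h (k) (t) (t)) = h(0, 0, 0) = 2
  (u (h (k) (t) (t)) (h (k) (t) (t)) (h (k) (t) (t))) = u(2, 2, 2) = 4
  k = 0
  k = 0
  k = 0
  (u (k) (k) (k)) = u(0, 0, 0) = 4
  k = 0
  k = 0
  k = 0
  (u (k) (k) (k)) = u(0, 0, 0) = 4
  k = 0
  k = 0
  k = 0
  (u (k) (k) (k)) = u(0, 0, 0) = 4
  (u (u (k) (k) (k)) (u (k) (k) (k)) (u (k) (k) (k))) = u(4, 4, 4) = 4
  (u (u (k) (k) (u (k) (k) (k))) (u (h (k) (t) (t)) (h (k) (t) (t)) (h (k) (t) (t))) (u (u (k) (k) (k)) (u (k) (k) (k)) (u (k) (k) (k)))) = u(3, 4, 4) = 1
  k = 0
  k = 0
  k = 0
  k = 0
  (u (k) (k) (k)) = u(0, 0, 0) = 4
  k = 0
  k = 0
  k = 0
  (u (k) (k) (k)) = u(0, 0, 0) = 4
  k = 0
  k = 0
  k = 0
  (u (k) (k) (k)) = u(0, 0, 0) = 4
  (u (u (k) (k) (k)) (u (k) (k) (k)) (u (k) (k) (k))) = u(4, 4, 4) = 4
  k = 0
  (u (k) (u (u (k) (k) (k)) (u (k) (k) (k)) (u (k) (k) (k))) (k)) = u(0, 4, 0) = 3
  k = 0
  t = 0
  t = 0
  (h (k) (t) (t)) = h(0, 0, 0) = 2
  t = 0
  (r (t)) = r(0,) = 0
  t = 0
  (h (h (k) (t) (t)) (r (t)) (t)) = h(2, 0, 0) = 0
  k = 0
  t = 0
  k = 0
  (q (k) (t) (k)) = q(0, 0, 0) = 1
  (m (q (k) (t) (k))) = m(1,) = 1
  k = 0
  t = 0
  k = 0
  (q (k) (t) (k)) = q(0, 0, 0) = 1
  (m (q (k) (t) (k))) = m(1,) = 1
  (h (h (h (k) (t) (t)) (r (t)) (t)) (m (q (k) (t) (k))) (m (q (k) (t) (k)))) = h(0, 1, 1) = 0
  (u (u (u (k) (k) (u (k) (k) (k))) (u (h (k) (t) (t)) (h (k) (t) (t)) (h (k) (t) (t))) (u (u (k) (k) (k)) (u (k) (k) (k)) (u (k) (k) (k)))) (u (k) (u (u (k) (k) (k)) (u (k) (k) (k)) (u (k) (k) (k))) (k)) (h (h (h (k) (t) (t)) (r (t)) (t)) (m (q (k) (t) (k))) (m (q (k) (t) (k))))) = u(1, 3, 0) = 4

value = 4


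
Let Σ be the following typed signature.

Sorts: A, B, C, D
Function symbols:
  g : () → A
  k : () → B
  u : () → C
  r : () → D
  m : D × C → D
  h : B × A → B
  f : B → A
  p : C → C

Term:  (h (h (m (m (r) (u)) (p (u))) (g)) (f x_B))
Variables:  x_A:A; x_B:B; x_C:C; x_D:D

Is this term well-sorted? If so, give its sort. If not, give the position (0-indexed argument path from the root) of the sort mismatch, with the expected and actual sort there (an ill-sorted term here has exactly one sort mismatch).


        (r) : D
        (u) : C
      (m (r) (u)) : D
        (u) : C
      (p (u)) : C
    (m (m (r) (u)) (p (u))) : D
    (g) : A
  (h (m (m (r) (u)) (p (u))) (g)) : ✗ arg 0 at [0, 0] has sort D, expected B
    x_B : B
  (f x_B) : A

ill-sorted at position [0, 0]: expected B, got D


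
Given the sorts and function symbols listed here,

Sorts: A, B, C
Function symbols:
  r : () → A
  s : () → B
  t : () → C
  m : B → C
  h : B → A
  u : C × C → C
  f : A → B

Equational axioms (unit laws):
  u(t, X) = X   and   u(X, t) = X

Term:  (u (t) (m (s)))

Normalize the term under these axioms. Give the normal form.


1. (u (t) (m (s)))  →  (m (s))

normal form = (m (s))


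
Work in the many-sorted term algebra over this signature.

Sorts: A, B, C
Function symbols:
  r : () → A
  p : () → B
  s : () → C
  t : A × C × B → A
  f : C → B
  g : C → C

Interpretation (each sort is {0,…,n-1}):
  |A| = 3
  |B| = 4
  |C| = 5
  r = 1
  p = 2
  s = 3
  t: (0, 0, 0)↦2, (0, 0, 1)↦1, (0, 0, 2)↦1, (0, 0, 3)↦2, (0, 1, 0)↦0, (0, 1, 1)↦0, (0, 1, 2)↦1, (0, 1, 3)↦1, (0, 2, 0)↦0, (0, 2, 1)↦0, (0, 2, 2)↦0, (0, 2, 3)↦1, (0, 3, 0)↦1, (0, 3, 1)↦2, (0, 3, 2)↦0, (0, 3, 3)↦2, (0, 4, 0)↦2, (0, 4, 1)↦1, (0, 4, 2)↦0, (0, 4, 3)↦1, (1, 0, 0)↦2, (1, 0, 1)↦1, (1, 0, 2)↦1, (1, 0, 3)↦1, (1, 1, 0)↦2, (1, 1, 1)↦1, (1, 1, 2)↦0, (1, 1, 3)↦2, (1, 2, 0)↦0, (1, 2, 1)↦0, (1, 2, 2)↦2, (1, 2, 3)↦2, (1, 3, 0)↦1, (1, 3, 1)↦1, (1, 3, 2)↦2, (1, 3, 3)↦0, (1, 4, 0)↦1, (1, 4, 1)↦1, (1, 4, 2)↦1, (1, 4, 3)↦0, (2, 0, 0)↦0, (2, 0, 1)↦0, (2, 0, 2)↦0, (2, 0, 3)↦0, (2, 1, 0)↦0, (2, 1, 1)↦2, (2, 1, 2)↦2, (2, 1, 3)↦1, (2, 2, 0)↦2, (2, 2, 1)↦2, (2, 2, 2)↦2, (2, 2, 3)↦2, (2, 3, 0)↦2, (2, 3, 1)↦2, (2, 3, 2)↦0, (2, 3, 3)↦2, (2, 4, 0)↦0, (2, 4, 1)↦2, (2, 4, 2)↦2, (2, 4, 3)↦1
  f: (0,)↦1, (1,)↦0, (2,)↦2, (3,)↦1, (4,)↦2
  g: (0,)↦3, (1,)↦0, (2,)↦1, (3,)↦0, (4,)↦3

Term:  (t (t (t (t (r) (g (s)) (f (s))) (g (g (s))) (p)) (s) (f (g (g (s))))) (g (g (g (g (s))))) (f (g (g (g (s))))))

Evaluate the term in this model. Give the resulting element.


  r = 1
  s = 3
  (g (s)) = g(3,) = 0
  s = 3
  (f (s)) = f(3,) = 1
  (t (r) (g (s)) (f (s))) = t(1, 0, 1) = 1
  s = 3
  (g (s)) = g(3,) = 0
  (g (g (s))) = g(0,) = 3
  p = 2
  (t (t (r) (g (s)) (f (s))) (g (g (s))) (p)) = t(1, 3, 2) = 2
  s = 3
  s = 3
  (g (s)) = g(3,) = 0
  (g (g (s))) = g(0,) = 3
  (f (g (g (s)))) = f(3,) = 1
  (t (t (t (r) (g (s)) (f (s))) (g (g (s))) (p)) (s) (f (g (g (s))))) = t(2, 3, 1) = 2
  s = 3
  (g (s)) = g(3,) = 0
  (g (g (s))) = g(0,) = 3
  (g (g (g (s)))) = g(3,) = 0
  (g (g (g (g (s))))) = g(0,) = 3
  s = 3
  (g (s)) = g(3,) = 0
  (g (g (s))) = g(0,) = 3
  (g (g (g (s)))) = g(3,) = 0
  (f (g (g (g (s))))) = f(0,) = 1
  (t (t (t (t (r) (g (s)) (f (s))) (g (g (s))) (p)) (s) (f (g (g (s))))) (g (g (g (g (s))))) (f (g (g (g (s)))))) = t(2, 3, 1) = 2

value = 2


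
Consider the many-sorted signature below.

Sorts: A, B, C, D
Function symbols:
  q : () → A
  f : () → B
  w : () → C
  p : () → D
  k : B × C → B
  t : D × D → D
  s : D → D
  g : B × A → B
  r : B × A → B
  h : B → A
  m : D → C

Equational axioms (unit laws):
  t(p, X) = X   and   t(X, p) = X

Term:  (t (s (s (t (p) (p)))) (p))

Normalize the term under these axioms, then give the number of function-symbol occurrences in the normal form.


1. (t (s (s (t (p) (p)))) (p))  →  (s (s (t (p) (p))))
2. (s (s (t (p) (p))))  →  (s (s (p)))
normal form: (s (s (p)))

size = 3


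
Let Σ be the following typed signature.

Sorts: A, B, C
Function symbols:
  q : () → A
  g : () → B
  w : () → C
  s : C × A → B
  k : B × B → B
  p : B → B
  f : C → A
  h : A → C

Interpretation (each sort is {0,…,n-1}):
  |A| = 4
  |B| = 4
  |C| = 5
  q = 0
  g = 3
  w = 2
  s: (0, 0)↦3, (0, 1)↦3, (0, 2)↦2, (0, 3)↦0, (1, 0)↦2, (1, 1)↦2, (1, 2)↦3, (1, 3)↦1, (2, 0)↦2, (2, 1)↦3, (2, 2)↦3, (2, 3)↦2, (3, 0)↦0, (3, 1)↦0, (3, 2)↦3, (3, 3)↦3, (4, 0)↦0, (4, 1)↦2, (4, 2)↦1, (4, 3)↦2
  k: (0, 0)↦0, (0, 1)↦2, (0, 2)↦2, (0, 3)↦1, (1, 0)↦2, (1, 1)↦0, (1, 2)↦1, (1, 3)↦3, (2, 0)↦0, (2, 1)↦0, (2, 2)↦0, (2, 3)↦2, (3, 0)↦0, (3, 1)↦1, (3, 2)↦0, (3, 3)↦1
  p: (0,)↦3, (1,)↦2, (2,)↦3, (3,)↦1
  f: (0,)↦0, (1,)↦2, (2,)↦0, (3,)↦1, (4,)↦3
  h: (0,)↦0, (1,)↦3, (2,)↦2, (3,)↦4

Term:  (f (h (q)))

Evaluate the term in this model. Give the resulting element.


value = 0

  q = 0
  (h (q)) = h(0,) = 0
  (f (h (q))) = f(0,) = 0


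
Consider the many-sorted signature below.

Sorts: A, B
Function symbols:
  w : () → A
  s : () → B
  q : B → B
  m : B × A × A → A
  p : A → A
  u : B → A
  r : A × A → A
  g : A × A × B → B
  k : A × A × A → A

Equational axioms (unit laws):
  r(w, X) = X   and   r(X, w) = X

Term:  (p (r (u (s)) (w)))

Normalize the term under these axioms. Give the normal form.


1. (p (r (u (s)) (w)))  →  (p (u (s)))

normal form = (p (u (s)))


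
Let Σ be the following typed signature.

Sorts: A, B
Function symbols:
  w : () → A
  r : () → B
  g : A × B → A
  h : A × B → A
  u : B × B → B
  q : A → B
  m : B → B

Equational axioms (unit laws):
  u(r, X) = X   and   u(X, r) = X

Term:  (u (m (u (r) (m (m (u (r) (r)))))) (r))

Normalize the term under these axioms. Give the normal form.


1. (u (m (u (r) (m (m (u (r) (r)))))) (r))  →  (m (u (r) (m (m (u (r) (r))))))
2. (m (u (r) (m (m (u (r) (r))))))  →  (m (m (m (u (r) (r)))))
3. (m (m (m (u (r) (r)))))  →  (m (m (m (r))))

normal form = (m (m (m (r))))


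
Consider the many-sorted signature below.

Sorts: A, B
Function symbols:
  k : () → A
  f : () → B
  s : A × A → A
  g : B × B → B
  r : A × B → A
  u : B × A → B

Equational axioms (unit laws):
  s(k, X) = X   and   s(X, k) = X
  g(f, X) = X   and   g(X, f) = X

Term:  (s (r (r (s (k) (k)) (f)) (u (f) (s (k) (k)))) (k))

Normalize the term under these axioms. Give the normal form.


normal form = (r (r (k) (f)) (u (f) (k)))

1. (s (r (r (s (k) (k)) (f)) (u (f) (s (k) (k)))) (k))  →  (r (r (s (k) (k)) (f)) (u (f) (s (k) (k))))
2. (r (r (s (k) (k)) (f)) (u (f) (s (k) (k))))  →  (r (r (k) (f)) (u (f) (s (k) (k))))
3. (r (r (k) (f)) (u (f) (s (k) (k))))  →  (r (r (k) (f)) (u (f) (k)))


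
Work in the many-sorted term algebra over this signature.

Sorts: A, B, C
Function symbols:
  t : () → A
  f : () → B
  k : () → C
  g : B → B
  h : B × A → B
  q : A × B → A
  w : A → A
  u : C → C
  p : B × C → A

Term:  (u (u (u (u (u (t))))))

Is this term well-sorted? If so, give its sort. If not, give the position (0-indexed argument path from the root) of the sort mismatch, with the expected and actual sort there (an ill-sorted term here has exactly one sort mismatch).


          (t) : A
        (u (t)) : ✗ arg 0 at [0, 0, 0, 0, 0] has sort A, expected C

ill-sorted at position [0, 0, 0, 0, 0]: expected C, got A


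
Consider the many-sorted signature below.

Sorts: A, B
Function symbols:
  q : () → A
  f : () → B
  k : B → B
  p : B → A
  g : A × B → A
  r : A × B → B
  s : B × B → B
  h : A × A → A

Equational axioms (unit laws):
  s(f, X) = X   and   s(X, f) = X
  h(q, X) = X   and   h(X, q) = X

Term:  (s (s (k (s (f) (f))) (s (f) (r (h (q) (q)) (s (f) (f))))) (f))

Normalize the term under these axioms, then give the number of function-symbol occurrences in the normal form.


size = 6

1. (s (s (k (s (f) (f))) (s (f) (r (h (q) (q)) (s (f) (f))))) (f))  →  (s (k (s (f) (f))) (s (f) (r (h (q) (q)) (s (f) (f)))))
2. (s (k (s (f) (f))) (s (f) (r (h (q) (q)) (s (f) (f)))))  →  (s (k (f)) (s (f) (r (h (q) (q)) (s (f) (f)))))
3. (s (k (f)) (s (f) (r (h (q) (q)) (s (f) (f)))))  →  (s (k (f)) (r (h (q) (q)) (s (f) (f))))
4. (s (k (f)) (r (h (q) (q)) (s (f) (f))))  →  (s (k (f)) (r (q) (s (f) (f))))
5. (s (k (f)) (r (q) (s (f) (f))))  →  (s (k (f)) (r (q) (f)))
normal form: (s (k (f)) (r (q) (f)))


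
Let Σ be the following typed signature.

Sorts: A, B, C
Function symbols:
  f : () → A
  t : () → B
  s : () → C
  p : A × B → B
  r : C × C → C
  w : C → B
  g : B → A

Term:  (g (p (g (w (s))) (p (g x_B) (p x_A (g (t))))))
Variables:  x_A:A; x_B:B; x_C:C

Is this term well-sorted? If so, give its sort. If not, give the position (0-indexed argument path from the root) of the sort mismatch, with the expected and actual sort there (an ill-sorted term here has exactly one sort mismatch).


ill-sorted at position [0, 1, 1, 1]: expected B, got A

        (s) : C
      (w (s)) : B
    (g (w (s))) : A
        x_B : B
      (g x_B) : A
        x_A : A
          (t) : B
        (g (t)) : A
      (p x_A (g (t))) : ✗ arg 1 at [0, 1, 1, 1] has sort A, expected B


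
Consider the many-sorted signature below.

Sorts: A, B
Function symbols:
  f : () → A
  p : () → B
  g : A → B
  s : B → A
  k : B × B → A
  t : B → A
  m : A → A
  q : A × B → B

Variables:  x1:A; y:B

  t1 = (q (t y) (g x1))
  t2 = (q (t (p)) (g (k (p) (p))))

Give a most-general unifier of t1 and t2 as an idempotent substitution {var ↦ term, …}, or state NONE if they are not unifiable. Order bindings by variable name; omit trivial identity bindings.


{x1 ↦ (k (p) (p)), y ↦ (p)}


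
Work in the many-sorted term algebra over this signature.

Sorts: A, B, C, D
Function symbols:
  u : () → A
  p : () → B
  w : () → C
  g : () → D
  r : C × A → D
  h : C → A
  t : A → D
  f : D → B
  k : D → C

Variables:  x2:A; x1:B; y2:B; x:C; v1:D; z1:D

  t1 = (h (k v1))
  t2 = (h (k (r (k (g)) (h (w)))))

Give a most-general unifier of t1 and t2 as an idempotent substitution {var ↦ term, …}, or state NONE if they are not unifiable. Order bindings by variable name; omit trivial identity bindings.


{v1 ↦ (r (k (g)) (h (w)))}


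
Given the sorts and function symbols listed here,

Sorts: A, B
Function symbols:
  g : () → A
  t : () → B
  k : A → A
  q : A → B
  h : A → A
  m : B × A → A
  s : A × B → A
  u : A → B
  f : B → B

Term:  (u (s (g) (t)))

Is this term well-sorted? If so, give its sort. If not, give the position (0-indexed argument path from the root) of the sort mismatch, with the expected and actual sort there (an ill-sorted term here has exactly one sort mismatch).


    (g) : A
    (t) : B
  (s (g) (t)) : A
(u (s (g) (t))) : B

well-sorted; sort = B


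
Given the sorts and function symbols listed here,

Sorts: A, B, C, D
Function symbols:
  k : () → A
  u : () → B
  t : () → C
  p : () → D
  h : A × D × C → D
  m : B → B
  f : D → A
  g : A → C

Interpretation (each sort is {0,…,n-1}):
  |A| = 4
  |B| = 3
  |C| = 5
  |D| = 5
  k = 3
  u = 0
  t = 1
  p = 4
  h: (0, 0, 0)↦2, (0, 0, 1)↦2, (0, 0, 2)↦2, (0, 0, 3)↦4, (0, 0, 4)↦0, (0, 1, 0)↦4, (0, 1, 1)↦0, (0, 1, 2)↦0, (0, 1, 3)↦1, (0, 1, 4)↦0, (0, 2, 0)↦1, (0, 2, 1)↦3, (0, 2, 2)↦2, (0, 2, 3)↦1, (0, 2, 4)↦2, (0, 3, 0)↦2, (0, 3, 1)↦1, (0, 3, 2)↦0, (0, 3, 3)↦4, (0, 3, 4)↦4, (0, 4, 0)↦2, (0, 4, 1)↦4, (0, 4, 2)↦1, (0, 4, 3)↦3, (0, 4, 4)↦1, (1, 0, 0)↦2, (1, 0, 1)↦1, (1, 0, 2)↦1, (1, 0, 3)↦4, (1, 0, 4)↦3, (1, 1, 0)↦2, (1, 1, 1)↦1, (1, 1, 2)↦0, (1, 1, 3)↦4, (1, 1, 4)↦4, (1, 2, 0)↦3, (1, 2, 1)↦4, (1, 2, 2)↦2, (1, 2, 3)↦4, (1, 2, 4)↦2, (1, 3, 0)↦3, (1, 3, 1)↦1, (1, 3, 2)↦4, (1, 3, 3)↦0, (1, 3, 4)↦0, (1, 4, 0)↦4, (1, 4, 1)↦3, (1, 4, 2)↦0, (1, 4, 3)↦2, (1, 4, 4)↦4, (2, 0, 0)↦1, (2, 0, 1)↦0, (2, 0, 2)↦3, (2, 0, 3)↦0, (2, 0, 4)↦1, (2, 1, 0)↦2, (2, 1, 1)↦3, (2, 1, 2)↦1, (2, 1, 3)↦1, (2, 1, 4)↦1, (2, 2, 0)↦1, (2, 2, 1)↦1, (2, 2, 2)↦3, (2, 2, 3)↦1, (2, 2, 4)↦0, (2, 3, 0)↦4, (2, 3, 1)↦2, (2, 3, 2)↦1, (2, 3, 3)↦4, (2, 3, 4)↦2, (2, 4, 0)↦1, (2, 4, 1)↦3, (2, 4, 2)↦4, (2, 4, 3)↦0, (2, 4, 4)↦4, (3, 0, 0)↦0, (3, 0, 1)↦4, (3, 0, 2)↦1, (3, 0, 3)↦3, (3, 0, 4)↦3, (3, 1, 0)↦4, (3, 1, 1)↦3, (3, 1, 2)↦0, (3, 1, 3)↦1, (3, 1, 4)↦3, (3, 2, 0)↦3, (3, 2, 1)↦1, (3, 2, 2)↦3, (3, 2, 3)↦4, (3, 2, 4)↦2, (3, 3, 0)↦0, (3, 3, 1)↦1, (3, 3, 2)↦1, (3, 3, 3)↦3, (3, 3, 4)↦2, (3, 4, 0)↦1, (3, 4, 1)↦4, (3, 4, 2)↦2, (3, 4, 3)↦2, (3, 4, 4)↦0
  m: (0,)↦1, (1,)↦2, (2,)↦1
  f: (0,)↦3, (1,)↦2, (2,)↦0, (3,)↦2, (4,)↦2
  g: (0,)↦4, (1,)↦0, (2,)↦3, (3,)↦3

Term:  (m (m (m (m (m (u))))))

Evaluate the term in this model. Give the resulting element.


value = 1

  u = 0
  (m (u)) = m(0,) = 1
  (m (m (u))) = m(1,) = 2
  (m (m (m (u)))) = m(2,) = 1
  (m (m (m (m (u))))) = m(1,) = 2
  (m (m (m (m (m (u)))))) = m(2,) = 1


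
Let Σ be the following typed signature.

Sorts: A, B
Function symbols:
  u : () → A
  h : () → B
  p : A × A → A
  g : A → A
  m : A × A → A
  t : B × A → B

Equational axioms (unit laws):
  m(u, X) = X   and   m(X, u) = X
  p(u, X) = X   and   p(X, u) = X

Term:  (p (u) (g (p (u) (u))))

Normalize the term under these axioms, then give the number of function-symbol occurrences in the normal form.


size = 2

1. (p (u) (g (p (u) (u))))  →  (g (p (u) (u)))
2. (g (p (u) (u)))  →  (g (u))
normal form: (g (u))


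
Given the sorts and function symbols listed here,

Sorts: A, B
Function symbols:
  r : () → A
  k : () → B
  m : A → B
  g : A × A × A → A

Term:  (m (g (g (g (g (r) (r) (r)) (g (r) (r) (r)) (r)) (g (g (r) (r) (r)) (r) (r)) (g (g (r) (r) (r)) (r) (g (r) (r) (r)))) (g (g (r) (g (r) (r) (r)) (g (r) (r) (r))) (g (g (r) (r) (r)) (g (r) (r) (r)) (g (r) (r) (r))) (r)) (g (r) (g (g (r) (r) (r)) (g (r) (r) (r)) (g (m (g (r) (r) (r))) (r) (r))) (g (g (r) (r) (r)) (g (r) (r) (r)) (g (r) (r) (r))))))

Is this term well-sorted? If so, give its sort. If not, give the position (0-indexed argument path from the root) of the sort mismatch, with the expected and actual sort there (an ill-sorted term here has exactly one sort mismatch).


ill-sorted at position [0, 2, 1, 2, 0]: expected A, got B

          (r) : A
          (r) : A
          (r) : A
        (g (r) (r) (r)) : A
          (r) : A
          (r) : A
          (r) : A
        (g (r) (r) (r)) : A
        (r) : A
      (g (g (r) (r) (r)) (g (r) (r) (r)) (r)) : A
          (r) : A
          (r) : A
          (r) : A
        (g (r) (r) (r)) : A
        (r) : A
        (r) : A
      (g (g (r) (r) (r)) (r) (r)) : A
          (r) : A
          (r) : A
          (r) : A
        (g (r) (r) (r)) : A
        (r) : A
          (r) : A
          (r) : A
          (r) : A
        (g (r) (r) (r)) : A
      (g (g (r) (r) (r)) (r) (g (r) (r) (r))) : A
    (g (g (g (r) (r) (r)) (g (r) (r) (r)) (r)) (g (g (r) (r) (r)) (r) (r)) (g (g (r) (r) (r)) (r) (g (r) (r) (r)))) : A
        (r) : A
          (r) : A
          (r) : A
          (r) : A
        (g (r) (r) (r)) : A
          (r) : A
          (r) : A
          (r) : A
        (g (r) (r) (r)) : A
      (g (r) (g (r) (r) (r)) (g (r) (r) (r))) : A
          (r) : A
          (r) : A
          (r) : A
        (g (r) (r) (r)) : A
          (r) : A
          (r) : A
          (r) : A
        (g (r) (r) (r)) : A
          (r) : A
          (r) : A
          (r) : A
        (g (r) (r) (r)) : A
      (g (g (r) (r) (r)) (g (r) (r) (r)) (g (r) (r) (r))) : A
      (r) : A
    (g (g (r) (g (r) (r) (r)) (g (r) (r) (r))) (g (g (r) (r) (r)) (g (r) (r) (r)) (g (r) (r) (r))) (r)) : A
      (r) : A
          (r) : A
          (r) : A
          (r) : A
        (g (r) (r) (r)) : A
          (r) : A
          (r) : A
          (r) : A
        (g (r) (r) (r)) : A
              (r) : A
              (r) : A
              (r) : A
            (g (r) (r) (r)) : A
          (m (g (r) (r) (r))) : B
          (r) : A
          (r) : A
        (g (m (g (r) (r) (r))) (r) (r)) : ✗ arg 0 at [0, 2, 1, 2, 0] has sort B, expected A
          (r) : A
          (r) : A
          (r) : A
        (g (r) (r) (r)) : A
          (r) : A
          (r) : A
          (r) : A
        (g (r) (r) (r)) : A
          (r) : A
          (r) : A
          (r) : A
        (g (r) (r) (r)) : A
      (g (g (r) (r) (r)) (g (r) (r) (r)) (g (r) (r) (r))) : A


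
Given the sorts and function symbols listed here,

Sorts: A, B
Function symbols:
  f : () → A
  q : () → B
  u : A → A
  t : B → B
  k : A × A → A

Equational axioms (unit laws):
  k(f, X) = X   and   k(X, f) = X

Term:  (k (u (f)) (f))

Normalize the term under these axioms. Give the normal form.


1. (k (u (f)) (f))  →  (u (f))

normal form = (u (f))


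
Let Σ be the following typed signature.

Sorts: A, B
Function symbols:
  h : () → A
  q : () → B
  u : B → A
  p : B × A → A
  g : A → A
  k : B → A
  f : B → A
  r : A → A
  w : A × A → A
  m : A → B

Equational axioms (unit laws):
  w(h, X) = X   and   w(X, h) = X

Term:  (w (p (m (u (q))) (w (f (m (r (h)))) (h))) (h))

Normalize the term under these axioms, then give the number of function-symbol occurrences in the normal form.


1. (w (p (m (u (q))) (w (f (m (r (h)))) (h))) (h))  →  (p (m (u (q))) (w (f (m (r (h)))) (h)))
2. (p (m (u (q))) (w (f (m (r (h)))) (h)))  →  (p (m (u (q))) (f (m (r (h)))))
normal form: (p (m (u (q))) (f (m (r (h)))))

size = 8


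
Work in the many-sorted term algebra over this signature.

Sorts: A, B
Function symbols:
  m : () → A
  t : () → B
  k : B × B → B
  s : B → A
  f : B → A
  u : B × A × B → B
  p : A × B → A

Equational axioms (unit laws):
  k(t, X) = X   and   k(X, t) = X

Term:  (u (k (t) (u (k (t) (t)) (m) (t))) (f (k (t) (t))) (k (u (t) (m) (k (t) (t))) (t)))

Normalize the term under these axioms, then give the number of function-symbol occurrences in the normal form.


size = 11

1. (u (k (t) (u (k (t) (t)) (m) (t))) (f (k (t) (t))) (k (u (t) (m) (k (t) (t))) (t)))  →  (u (u (k (t) (t)) (m) (t)) (f (k (t) (t))) (k (u (t) (m) (k (t) (t))) (t)))
2. (u (u (k (t) (t)) (m) (t)) (f (k (t) (t))) (k (u (t) (m) (k (t) (t))) (t)))  →  (u (u (t) (m) (t)) (f (k (t) (t))) (k (u (t) (m) (k (t) (t))) (t)))
3. (u (u (t) (m) (t)) (f (k (t) (t))) (k (u (t) (m) (k (t) (t))) (t)))  →  (u (u (t) (m) (t)) (f (t)) (k (u (t) (m) (k (t) (t))) (t)))
4. (u (u (t) (m) (t)) (f (t)) (k (u (t) (m) (k (t) (t))) (t)))  →  (u (u (t) (m) (t)) (f (t)) (u (t) (m) (k (t) (t))))
5. (u (u (t) (m) (t)) (f (t)) (u (t) (m) (k (t) (t))))  →  (u (u (t) (m) (t)) (f (t)) (u (t) (m) (t)))
normal form: (u (u (t) (m) (t)) (f (t)) (u (t) (m) (t)))


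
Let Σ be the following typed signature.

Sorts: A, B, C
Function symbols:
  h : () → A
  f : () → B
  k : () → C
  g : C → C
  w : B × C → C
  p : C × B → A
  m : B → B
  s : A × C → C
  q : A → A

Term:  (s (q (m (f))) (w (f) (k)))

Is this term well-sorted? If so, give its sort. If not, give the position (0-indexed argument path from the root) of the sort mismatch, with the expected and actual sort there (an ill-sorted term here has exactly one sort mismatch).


      (f) : B
    (m (f)) : B
  (q (m (f))) : ✗ arg 0 at [0, 0] has sort B, expected A
    (f) : B
    (k) : C
  (w (f) (k)) : C

ill-sorted at position [0, 0]: expected A, got B


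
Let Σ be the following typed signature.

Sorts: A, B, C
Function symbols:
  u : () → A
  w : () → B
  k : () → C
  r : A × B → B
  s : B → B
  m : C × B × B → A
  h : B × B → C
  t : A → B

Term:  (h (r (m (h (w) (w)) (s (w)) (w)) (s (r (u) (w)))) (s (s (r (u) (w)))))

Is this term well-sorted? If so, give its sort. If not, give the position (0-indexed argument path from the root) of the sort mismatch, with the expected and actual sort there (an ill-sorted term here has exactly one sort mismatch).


        (w) : B
        (w) : B
      (h (w) (w)) : C
        (w) : B
      (s (w)) : B
      (w) : B
    (m (h (w) (w)) (s (w)) (w)) : A
        (u) : A
        (w) : B
      (r (u) (w)) : B
    (s (r (u) (w))) : B
  (r (m (h (w) (w)) (s (w)) (w)) (s (r (u) (w)))) : B
        (u) : A
        (w) : B
      (r (u) (w)) : B
    (s (r (u) (w))) : B
  (s (s (r (u) (w)))) : B
(h (r (m (h (w) (w)) (s (w)) (w)) (s (r (u) (w)))) (s (s (r (u) (w))))) : C

well-sorted; sort = C


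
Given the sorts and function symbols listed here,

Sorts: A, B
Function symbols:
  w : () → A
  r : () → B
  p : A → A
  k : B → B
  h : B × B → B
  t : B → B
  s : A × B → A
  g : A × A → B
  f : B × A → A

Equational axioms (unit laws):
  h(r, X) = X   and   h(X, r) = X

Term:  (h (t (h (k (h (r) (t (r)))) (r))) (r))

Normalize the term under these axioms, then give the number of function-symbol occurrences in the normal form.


1. (h (t (h (k (h (r) (t (r)))) (r))) (r))  →  (t (h (k (h (r) (t (r)))) (r)))
2. (t (h (k (h (r) (t (r)))) (r)))  →  (t (k (h (r) (t (r)))))
3. (t (k (h (r) (t (r)))))  →  (t (k (t (r))))
normal form: (t (k (t (r))))

size = 4


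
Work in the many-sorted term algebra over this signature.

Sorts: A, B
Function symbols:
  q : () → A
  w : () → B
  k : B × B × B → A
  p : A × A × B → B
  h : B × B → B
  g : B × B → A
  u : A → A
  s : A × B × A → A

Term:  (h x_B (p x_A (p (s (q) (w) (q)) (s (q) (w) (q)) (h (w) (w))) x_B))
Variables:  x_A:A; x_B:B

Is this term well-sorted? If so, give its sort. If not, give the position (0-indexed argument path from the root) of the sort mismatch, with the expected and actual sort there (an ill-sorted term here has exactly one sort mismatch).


  x_B : B
    x_A : A
        (q) : A
        (w) : B
        (q) : A
      (s (q) (w) (q)) : A
        (q) : A
        (w) : B
        (q) : A
      (s (q) (w) (q)) : A
        (w) : B
        (w) : B
      (h (w) (w)) : B
    (p (s (q) (w) (q)) (s (q) (w) (q)) (h (w) (w))) : B
    x_B : B
  (p x_A (p (s (q) (w) (q)) (s (q) (w) (q)) (h (w) (w))) x_B) : ✗ arg 1 at [1, 1] has sort B, expected A

ill-sorted at position [1, 1]: expected A, got B


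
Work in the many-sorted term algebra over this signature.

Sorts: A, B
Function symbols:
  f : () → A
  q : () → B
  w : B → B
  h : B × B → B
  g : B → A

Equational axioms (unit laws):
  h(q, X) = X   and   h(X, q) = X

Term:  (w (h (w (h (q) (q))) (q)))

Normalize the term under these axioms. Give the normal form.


1. (w (h (w (h (q) (q))) (q)))  →  (w (w (h (q) (q))))
2. (w (w (h (q) (q))))  →  (w (w (q)))

normal form = (w (w (q)))


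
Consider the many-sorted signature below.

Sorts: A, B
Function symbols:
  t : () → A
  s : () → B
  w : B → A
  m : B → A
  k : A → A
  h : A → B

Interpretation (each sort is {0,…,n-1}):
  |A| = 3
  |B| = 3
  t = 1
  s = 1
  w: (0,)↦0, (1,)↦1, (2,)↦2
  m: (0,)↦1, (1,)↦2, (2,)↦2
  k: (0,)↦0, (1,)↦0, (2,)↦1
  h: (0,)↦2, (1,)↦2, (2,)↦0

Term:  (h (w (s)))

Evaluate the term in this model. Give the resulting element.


  s = 1
  (w (s)) = w(1,) = 1
  (h (w (s))) = h(1,) = 2

value = 2


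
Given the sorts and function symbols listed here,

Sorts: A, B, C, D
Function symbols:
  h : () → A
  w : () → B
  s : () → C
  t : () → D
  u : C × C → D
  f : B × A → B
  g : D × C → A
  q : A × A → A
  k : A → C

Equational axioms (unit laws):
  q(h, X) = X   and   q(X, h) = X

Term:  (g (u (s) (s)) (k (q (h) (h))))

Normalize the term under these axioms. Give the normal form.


1. (g (u (s) (s)) (k (q (h) (h))))  →  (g (u (s) (s)) (k (h)))

normal form = (g (u (s) (s)) (k (h)))


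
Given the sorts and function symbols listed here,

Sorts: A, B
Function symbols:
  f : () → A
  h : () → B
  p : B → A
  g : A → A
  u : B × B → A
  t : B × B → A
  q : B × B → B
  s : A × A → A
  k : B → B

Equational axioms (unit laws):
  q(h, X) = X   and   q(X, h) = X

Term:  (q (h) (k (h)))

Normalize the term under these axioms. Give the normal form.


1. (q (h) (k (h)))  →  (k (h))

normal form = (k (h))


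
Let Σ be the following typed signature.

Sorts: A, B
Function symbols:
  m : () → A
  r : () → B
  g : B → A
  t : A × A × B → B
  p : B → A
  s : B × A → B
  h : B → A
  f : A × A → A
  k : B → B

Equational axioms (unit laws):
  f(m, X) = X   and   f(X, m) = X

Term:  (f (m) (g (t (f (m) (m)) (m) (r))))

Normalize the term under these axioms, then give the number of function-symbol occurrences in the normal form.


size = 5

1. (f (m) (g (t (f (m) (m)) (m) (r))))  →  (g (t (f (m) (m)) (m) (r)))
2. (g (t (f (m) (m)) (m) (r)))  →  (g (t (m) (m) (r)))
normal form: (g (t (m) (m) (r)))


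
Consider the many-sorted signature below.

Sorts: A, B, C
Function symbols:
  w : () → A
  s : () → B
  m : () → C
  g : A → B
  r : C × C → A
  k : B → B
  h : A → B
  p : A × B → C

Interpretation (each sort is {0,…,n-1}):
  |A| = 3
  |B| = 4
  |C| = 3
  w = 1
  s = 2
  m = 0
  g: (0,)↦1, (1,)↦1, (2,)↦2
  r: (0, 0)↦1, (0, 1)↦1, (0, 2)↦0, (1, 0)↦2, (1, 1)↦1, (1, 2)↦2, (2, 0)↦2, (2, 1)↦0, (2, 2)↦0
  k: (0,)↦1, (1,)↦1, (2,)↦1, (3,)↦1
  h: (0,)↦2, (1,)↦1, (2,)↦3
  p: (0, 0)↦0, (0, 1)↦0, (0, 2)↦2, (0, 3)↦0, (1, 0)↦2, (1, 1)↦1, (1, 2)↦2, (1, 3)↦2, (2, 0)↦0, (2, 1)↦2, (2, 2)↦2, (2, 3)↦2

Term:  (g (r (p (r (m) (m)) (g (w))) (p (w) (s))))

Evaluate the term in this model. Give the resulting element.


value = 2

  m = 0
  m = 0
  (r (m) (m)) = r(0, 0) = 1
  w = 1
  (g (w)) = g(1,) = 1
  (p (r (m) (m)) (g (w))) = p(1, 1) = 1
  w = 1
  s = 2
  (p (w) (s)) = p(1, 2) = 2
  (r (p (r (m) (m)) (g (w))) (p (w) (s))) = r(1, 2) = 2
  (g (r (p (r (m) (m)) (g (w))) (p (w) (s)))) = g(2,) = 2


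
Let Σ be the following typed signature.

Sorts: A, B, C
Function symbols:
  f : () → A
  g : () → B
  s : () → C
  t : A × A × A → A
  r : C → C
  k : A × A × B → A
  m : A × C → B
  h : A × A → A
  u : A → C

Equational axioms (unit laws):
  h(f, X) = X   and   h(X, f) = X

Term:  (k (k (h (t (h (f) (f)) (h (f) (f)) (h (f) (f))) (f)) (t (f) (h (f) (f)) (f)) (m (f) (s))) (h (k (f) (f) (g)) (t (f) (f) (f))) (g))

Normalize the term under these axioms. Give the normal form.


1. (k (k (h (t (h (f) (f)) (h (f) (f)) (h (f) (f))) (f)) (t (f) (h (f) (f)) (f)) (m (f) (s))) (h (k (f) (f) (g)) (t (f) (f) (f))) (g))  →  (k (k (t (h (f) (f)) (h (f) (f)) (h (f) (f))) (t (f) (h (f) (f)) (f)) (m (f) (s))) (h (k (f) (f) (g)) (t (f) (f) (f))) (g))
2. (k (k (t (h (f) (f)) (h (f) (f)) (h (f) (f))) (t (f) (h (f) (f)) (f)) (m (f) (s))) (h (k (f) (f) (g)) (t (f) (f) (f))) (g))  →  (k (k (t (f) (h (f) (f)) (h (f) (f))) (t (f) (h (f) (f)) (f)) (m (f) (s))) (h (k (f) (f) (g)) (t (f) (f) (f))) (g))
3. (k (k (t (f) (h (f) (f)) (h (f) (f))) (t (f) (h (f) (f)) (f)) (m (f) (s))) (h (k (f) (f) (g)) (t (f) (f) (f))) (g))  →  (k (k (t (f) (f) (h (f) (f))) (t (f) (h (f) (f)) (f)) (m (f) (s))) (h (k (f) (f) (g)) (t (f) (f) (f))) (g))
4. (k (k (t (f) (f) (h (f) (f))) (t (f) (h (f) (f)) (f)) (m (f) (s))) (h (k (f) (f) (g)) (t (f) (f) (f))) (g))  →  (k (k (t (f) (f) (f)) (t (f) (h (f) (f)) (f)) (m (f) (s))) (h (k (f) (f) (g)) (t (f) (f) (f))) (g))
5. (k (k (t (f) (f) (f)) (t (f) (h (f) (f)) (f)) (m (f) (s))) (h (k (f) (f) (g)) (t (f) (f) (f))) (g))  →  (k (k (t (f) (f) (f)) (t (f) (f) (f)) (m (f) (s))) (h (k (f) (f) (g)) (t (f) (f) (f))) (g))

normal form = (k (k (t (f) (f) (f)) (t (f) (f) (f)) (m (f) (s))) (h (k (f) (f) (g)) (t (f) (f) (f))) (g))
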